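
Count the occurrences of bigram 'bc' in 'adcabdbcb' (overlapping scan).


Scanning 'adcabdbcb' for bigram 'bc':
  Position 0: 'ad' -> no
  Position 1: 'dc' -> no
  Position 2: 'ca' -> no
  Position 3: 'ab' -> no
  Position 4: 'bd' -> no
  Position 5: 'db' -> no
  Position 6: 'bc' -> MATCH
  Position 7: 'cb' -> no
Total matches: 1

1


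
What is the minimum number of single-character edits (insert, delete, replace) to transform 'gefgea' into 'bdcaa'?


Building DP table for s1='gefgea' (len 6) and s2='bdcaa' (len 5):
       b  d  c  a  a
    0  1  2  3  4  5
  g 1  1  2  3  4  5
  e 2  2  2  3  4  5
  f 3  3  3  3  4  5
  g 4  4  4  4  4  5
  e 5  5  5  5  5  5
  a 6  6  6  6  5  5
Edit distance = dp[6][5] = 5

5


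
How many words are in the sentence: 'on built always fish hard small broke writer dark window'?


Counting words by splitting on spaces:
  Word 1: 'on'
  Word 2: 'built'
  Word 3: 'always'
  Word 4: 'fish'
  Word 5: 'hard'
  Word 6: 'small'
  Word 7: 'broke'
  Word 8: 'writer'
  Word 9: 'dark'
  Word 10: 'window'
Total words: 10

10


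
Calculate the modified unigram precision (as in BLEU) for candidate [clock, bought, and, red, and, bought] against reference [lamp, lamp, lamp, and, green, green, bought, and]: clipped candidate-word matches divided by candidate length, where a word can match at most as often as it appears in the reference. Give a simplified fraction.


Reference word counts: {'and': 2, 'bought': 1, 'green': 2, 'lamp': 3}
Checking each candidate word (with clipping):
  'clock' -> not in reference -> no match (matches: 0)
  'bought' -> in reference (ref count 1, used 1/1) -> match (matches: 1)
  'and' -> in reference (ref count 2, used 1/2) -> match (matches: 2)
  'red' -> not in reference -> no match (matches: 2)
  'and' -> in reference (ref count 2, used 2/2) -> match (matches: 3)
  'bought' -> ref count 1 already used up (1/1) -> clipped, no match (matches: 3)
Clipped matches: 3, Candidate length: 6
Precision = 3/6 = 1/2

1/2


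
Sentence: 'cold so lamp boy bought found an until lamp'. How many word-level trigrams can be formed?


Word trigrams from [9] words:
  Trigram 1: (cold so lamp)
  Trigram 2: (so lamp boy)
  Trigram 3: (lamp boy bought)
  Trigram 4: (boy bought found)
  Trigram 5: (bought found an)
  Trigram 6: (found an until)
  Trigram 7: (an until lamp)
Total word trigrams: 9 - 2 = 7

7


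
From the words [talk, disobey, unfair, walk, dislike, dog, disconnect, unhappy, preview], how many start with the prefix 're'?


Checking each word for prefix 're':
  'talk' -> no (count: 0)
  'disobey' -> no (count: 0)
  'unfair' -> no (count: 0)
  'walk' -> no (count: 0)
  'dislike' -> no (count: 0)
  'dog' -> no (count: 0)
  'disconnect' -> no (count: 0)
  'unhappy' -> no (count: 0)
  'preview' -> no (count: 0)
Total with prefix 're': 0

0


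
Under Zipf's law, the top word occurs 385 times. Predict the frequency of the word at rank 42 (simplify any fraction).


Zipf's law: freq(rank) = f1 / rank
f1 = 385, rank = 42
freq = 385 / 42
GCD(385, 42) = 7
Simplified: 55/6

55/6


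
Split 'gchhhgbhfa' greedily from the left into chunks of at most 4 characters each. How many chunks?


'gchhhgbhfa' has 10 characters.
Chunking with max size 4:
  Chunk 1: 'gchh' (positions 0-3)
  Chunk 2: 'hgbh' (positions 4-7)
  Chunk 3: 'fa' (positions 8-9)
Total chunks: ceil(10 / 4) = 3

3


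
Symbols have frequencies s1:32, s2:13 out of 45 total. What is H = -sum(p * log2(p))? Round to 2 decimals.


Computing entropy H = -sum(p_i * log2(p_i)):
  s1: p = 32/45 = 0.7111, -p*log2(p) = 0.3498
  s2: p = 13/45 = 0.2889, -p*log2(p) = 0.5175
H = sum of terms = 0.8673
Rounded to 2 decimals: 0.87

0.87


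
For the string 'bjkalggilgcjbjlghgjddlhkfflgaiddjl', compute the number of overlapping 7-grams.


String 'bjkalggilgcjbjlghgjddlhkfflgaiddjl' has length L = 34.
Number of overlapping n-grams = L - n + 1
Substituting: 34 - 7 + 1 = 28

28


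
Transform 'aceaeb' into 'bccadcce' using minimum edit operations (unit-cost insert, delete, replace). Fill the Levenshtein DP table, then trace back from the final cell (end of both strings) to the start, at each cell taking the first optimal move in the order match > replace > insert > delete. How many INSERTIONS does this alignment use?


Edit distance = 6. Backtracking from cell (6, 8) with preference match > replace > insert > delete,
then listing the resulting alignment 'aceaeb' -> 'bccadcce' left to right:
  Step 1: replace a->b
  Step 2: keep 'c'
  Step 3: replace e->c
  Step 4: keep 'a'
  Step 5: insert 'd' [insertion #1]
  Step 6: insert 'c' [insertion #2]
  Step 7: replace e->c
  Step 8: replace b->e
Total insertions: 2

2


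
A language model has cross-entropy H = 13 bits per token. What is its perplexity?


Perplexity formula: PP = 2^H
H = 13
PP = 2^13
PP = 2^13 = 8192

8192


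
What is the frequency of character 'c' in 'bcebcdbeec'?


Scanning 'bcebcdbeec' for 'c':
  Position 1: 'c' -> MATCH (count: 1)
  Position 4: 'c' -> MATCH (count: 2)
  Position 9: 'c' -> MATCH (count: 3)
Total occurrences of 'c': 3

3


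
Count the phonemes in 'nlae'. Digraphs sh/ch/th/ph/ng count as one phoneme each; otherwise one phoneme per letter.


Parsing 'nlae' greedily, digraphs first:
  'n' -> consonant phoneme (phonemes so far: 1)
  'l' -> consonant phoneme (phonemes so far: 2)
  'a' -> vowel phoneme (phonemes so far: 3)
  'e' -> vowel phoneme (phonemes so far: 4)
Total phonemes: 4

4


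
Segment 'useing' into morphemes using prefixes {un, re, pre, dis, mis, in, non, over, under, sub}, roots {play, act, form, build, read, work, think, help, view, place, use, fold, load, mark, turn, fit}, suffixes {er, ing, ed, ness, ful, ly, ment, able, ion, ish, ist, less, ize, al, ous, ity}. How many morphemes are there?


Segmenting 'useing' against the inventory:
  'use' -> root (morpheme 1)
  'ing' -> suffix (morpheme 2)
Total morphemes: 2

2


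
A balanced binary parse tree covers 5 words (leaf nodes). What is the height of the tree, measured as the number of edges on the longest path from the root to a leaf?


In a balanced binary tree with n leaves the deepest leaf is ceil(log2(n)) edges below the root.
log2(5) = 2.3219
ceil(2.3219) = 3
height (edges) = 3

3


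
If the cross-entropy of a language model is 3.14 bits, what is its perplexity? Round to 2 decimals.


Perplexity formula: PP = 2^H
H = 3.14
PP = 2^3.14
Decompose: 2^3.14 = 2^3 * 2^0.14
2^3 = 8, 2^0.14 ~ 1.1019051
PP ~ 8 * 1.1019051 = 8.8152408
Rounded to 2 decimals: 8.82

8.82


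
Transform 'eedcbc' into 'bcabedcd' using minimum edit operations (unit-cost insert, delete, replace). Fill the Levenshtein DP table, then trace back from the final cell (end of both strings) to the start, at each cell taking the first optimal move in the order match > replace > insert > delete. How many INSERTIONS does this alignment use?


Edit distance = 6. Backtracking from cell (6, 8) with preference match > replace > insert > delete,
then listing the resulting alignment 'eedcbc' -> 'bcabedcd' left to right:
  Step 1: insert 'b' [insertion #1]
  Step 2: insert 'c' [insertion #2]
  Step 3: insert 'a' [insertion #3]
  Step 4: replace e->b
  Step 5: keep 'e'
  Step 6: keep 'd'
  Step 7: keep 'c'
  Step 8: delete 'b'
  Step 9: replace c->d
Total insertions: 3

3


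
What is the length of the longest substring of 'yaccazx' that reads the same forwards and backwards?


Scanning 'yaccazx' for palindromic substrings.
Substring at positions 1-4: 'acca'.
Check: reverse('acca') = 'acca' -> palindrome confirmed.
Neighbouring characters ('y' / 'z') break symmetry, so it cannot extend further.
No longer palindromic substring exists; longest length = 4

4


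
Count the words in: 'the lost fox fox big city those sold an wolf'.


Counting words by splitting on spaces:
  Word 1: 'the'
  Word 2: 'lost'
  Word 3: 'fox'
  Word 4: 'fox'
  Word 5: 'big'
  Word 6: 'city'
  Word 7: 'those'
  Word 8: 'sold'
  Word 9: 'an'
  Word 10: 'wolf'
Total words: 10

10


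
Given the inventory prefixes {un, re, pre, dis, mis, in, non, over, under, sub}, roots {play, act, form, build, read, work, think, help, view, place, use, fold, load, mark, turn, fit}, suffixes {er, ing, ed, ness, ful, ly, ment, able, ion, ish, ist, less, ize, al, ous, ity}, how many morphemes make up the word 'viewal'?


Segmenting 'viewal' against the inventory:
  'view' -> root (morpheme 1)
  'al' -> suffix (morpheme 2)
Total morphemes: 2

2


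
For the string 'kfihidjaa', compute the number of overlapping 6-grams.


String 'kfihidjaa' has length L = 9.
Number of overlapping n-grams = L - n + 1
Substituting: 9 - 6 + 1 = 4

4


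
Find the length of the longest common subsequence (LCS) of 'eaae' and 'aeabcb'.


DP table for LCS of 'eaae' and 'aeabcb':
       a  e  a  b  c  b
    0  0  0  0  0  0  0
  e 0  0  1  1  1  1  1
  a 0  1  1  2  2  2  2
  a 0  1  1  2  2  2  2
  e 0  1  2  2  2  2  2
LCS: 'ea'
LCS length = 2

2


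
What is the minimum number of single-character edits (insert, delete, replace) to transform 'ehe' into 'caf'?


Building DP table for s1='ehe' (len 3) and s2='caf' (len 3):
       c  a  f
    0  1  2  3
  e 1  1  2  3
  h 2  2  2  3
  e 3  3  3  3
Edit distance = dp[3][3] = 3

3


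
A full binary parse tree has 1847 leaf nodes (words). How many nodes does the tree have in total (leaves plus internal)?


Leaf nodes (terminals): 1847
Internal nodes = n - 1 = 1847 - 1 = 1846
Total = leaves + internal = 1847 + 1846 = 3693

3693


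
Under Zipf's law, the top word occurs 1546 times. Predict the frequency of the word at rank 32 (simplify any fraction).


Zipf's law: freq(rank) = f1 / rank
f1 = 1546, rank = 32
freq = 1546 / 32
GCD(1546, 32) = 2
Simplified: 773/16

773/16


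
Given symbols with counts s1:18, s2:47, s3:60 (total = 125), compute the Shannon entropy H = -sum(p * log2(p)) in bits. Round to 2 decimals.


Computing entropy H = -sum(p_i * log2(p_i)):
  s1: p = 18/125 = 0.1440, -p*log2(p) = 0.4026
  s2: p = 47/125 = 0.3760, -p*log2(p) = 0.5306
  s3: p = 60/125 = 0.4800, -p*log2(p) = 0.5083
H = sum of terms = 1.4415
Rounded to 2 decimals: 1.44

1.44


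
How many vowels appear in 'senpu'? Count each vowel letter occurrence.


Scanning each character of 'senpu':
  Position 1: 's' -> consonant (running count: 0)
  Position 2: 'e' -> vowel (running count: 1)
  Position 3: 'n' -> consonant (running count: 1)
  Position 4: 'p' -> consonant (running count: 1)
  Position 5: 'u' -> vowel (running count: 2)
Total vowels: 2

2


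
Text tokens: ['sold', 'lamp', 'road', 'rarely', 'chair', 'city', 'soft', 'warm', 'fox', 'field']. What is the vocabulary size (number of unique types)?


Listing all tokens and tracking unique types:
  Token 1: 'sold' -> NEW (unique so far: 1)
  Token 2: 'lamp' -> NEW (unique so far: 2)
  Token 3: 'road' -> NEW (unique so far: 3)
  Token 4: 'rarely' -> NEW (unique so far: 4)
  Token 5: 'chair' -> NEW (unique so far: 5)
  Token 6: 'city' -> NEW (unique so far: 6)
  Token 7: 'soft' -> NEW (unique so far: 7)
  Token 8: 'warm' -> NEW (unique so far: 8)
  Token 9: 'fox' -> NEW (unique so far: 9)
  Token 10: 'field' -> NEW (unique so far: 10)
Unique types: ('chair', 'city', 'field', 'fox', 'lamp', 'rarely', 'road', 'soft', 'sold', 'warm')
Vocabulary size: 10

10


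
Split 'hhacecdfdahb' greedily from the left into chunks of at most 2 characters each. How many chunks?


'hhacecdfdahb' has 12 characters.
Chunking with max size 2:
  Chunk 1: 'hh' (positions 0-1)
  Chunk 2: 'ac' (positions 2-3)
  Chunk 3: 'ec' (positions 4-5)
  Chunk 4: 'df' (positions 6-7)
  Chunk 5: 'da' (positions 8-9)
  Chunk 6: 'hb' (positions 10-11)
Total chunks: ceil(12 / 2) = 6

6


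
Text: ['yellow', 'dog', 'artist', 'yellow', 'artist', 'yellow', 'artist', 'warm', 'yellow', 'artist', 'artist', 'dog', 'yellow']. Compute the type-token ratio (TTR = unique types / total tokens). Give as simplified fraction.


Tokens: 13
Unique types: ('artist', 'dog', 'warm', 'yellow') = 4
TTR = 4/13
Already in lowest terms.

4/13


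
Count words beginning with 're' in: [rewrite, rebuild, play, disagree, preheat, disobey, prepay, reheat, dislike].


Checking each word for prefix 're':
  'rewrite' -> YES, starts with 're' (count: 1)
  'rebuild' -> YES, starts with 're' (count: 2)
  'play' -> no (count: 2)
  'disagree' -> no (count: 2)
  'preheat' -> no (count: 2)
  'disobey' -> no (count: 2)
  'prepay' -> no (count: 2)
  'reheat' -> YES, starts with 're' (count: 3)
  'dislike' -> no (count: 3)
Total with prefix 're': 3

3


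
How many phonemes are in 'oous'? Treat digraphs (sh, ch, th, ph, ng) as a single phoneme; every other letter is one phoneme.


Parsing 'oous' greedily, digraphs first:
  'o' -> vowel phoneme (phonemes so far: 1)
  'o' -> vowel phoneme (phonemes so far: 2)
  'u' -> vowel phoneme (phonemes so far: 3)
  's' -> consonant phoneme (phonemes so far: 4)
Total phonemes: 4

4


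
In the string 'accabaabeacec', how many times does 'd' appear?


Scanning 'accabaabeacec' for 'd':
  No matches found.
Total occurrences of 'd': 0

0


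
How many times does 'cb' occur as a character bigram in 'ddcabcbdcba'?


Scanning 'ddcabcbdcba' for bigram 'cb':
  Position 0: 'dd' -> no
  Position 1: 'dc' -> no
  Position 2: 'ca' -> no
  Position 3: 'ab' -> no
  Position 4: 'bc' -> no
  Position 5: 'cb' -> MATCH
  Position 6: 'bd' -> no
  Position 7: 'dc' -> no
  Position 8: 'cb' -> MATCH
  Position 9: 'ba' -> no
Total matches: 2

2


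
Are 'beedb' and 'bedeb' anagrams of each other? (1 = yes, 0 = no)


Sort characters of 'beedb': 'bbdee'
Sort characters of 'bedeb': 'bbdee'
Sorted forms match -> they ARE anagrams
Result: 1

1


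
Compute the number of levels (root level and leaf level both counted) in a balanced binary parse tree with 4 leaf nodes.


In a balanced binary tree with n leaves the deepest leaf is ceil(log2(n)) edges below the root,
so counting node levels inclusive of root and leaves gives ceil(log2(n)) + 1 levels.
log2(4) = 2.0000
ceil(2.0000) = 2
levels = 2 + 1 = 3

3


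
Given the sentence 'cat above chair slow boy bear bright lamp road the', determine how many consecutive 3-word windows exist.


Word trigrams from [10] words:
  Trigram 1: (cat above chair)
  Trigram 2: (above chair slow)
  Trigram 3: (chair slow boy)
  Trigram 4: (slow boy bear)
  Trigram 5: (boy bear bright)
  Trigram 6: (bear bright lamp)
  Trigram 7: (bright lamp road)
  Trigram 8: (lamp road the)
Total word trigrams: 10 - 2 = 8

8


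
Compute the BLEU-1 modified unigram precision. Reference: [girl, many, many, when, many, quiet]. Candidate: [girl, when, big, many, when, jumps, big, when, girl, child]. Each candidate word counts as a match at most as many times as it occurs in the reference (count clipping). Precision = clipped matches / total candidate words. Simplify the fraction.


Reference word counts: {'girl': 1, 'many': 3, 'quiet': 1, 'when': 1}
Checking each candidate word (with clipping):
  'girl' -> in reference (ref count 1, used 1/1) -> match (matches: 1)
  'when' -> in reference (ref count 1, used 1/1) -> match (matches: 2)
  'big' -> not in reference -> no match (matches: 2)
  'many' -> in reference (ref count 3, used 1/3) -> match (matches: 3)
  'when' -> ref count 1 already used up (1/1) -> clipped, no match (matches: 3)
  'jumps' -> not in reference -> no match (matches: 3)
  'big' -> not in reference -> no match (matches: 3)
  'when' -> ref count 1 already used up (1/1) -> clipped, no match (matches: 3)
  'girl' -> ref count 1 already used up (1/1) -> clipped, no match (matches: 3)
  'child' -> not in reference -> no match (matches: 3)
Clipped matches: 3, Candidate length: 10
Precision = 3/10

3/10


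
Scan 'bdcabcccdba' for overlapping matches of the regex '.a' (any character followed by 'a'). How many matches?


Pattern: .a means any character followed by 'a'.
Scanning 'bdcabcccdba' position-by-position:
  Pos 0: window 'bd' -> no
  Pos 1: window 'dc' -> no
  Pos 2: window 'ca' -> MATCH
  Pos 3: window 'ab' -> no
  Pos 4: window 'bc' -> no
  Pos 5: window 'cc' -> no
  Pos 6: window 'cc' -> no
  Pos 7: window 'cd' -> no
  Pos 8: window 'db' -> no
  Pos 9: window 'ba' -> MATCH
  Pos 10: window 'a' -> no
Total matches: 2

2


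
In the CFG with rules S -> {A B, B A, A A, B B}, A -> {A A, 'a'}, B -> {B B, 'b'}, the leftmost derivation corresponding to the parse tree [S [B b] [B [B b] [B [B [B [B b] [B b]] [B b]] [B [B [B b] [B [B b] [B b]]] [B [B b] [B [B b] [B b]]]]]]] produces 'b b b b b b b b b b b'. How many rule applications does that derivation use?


Every bracketed nonterminal node [X ...] in the tree is produced by exactly one rule application.
Reading the tree off as a leftmost derivation:
  Step 1: S  =>  B B   (applied S -> B B)
  Step 2: B B  =>  b B   (applied B -> b)
  Step 3: b B  =>  b B B   (applied B -> B B)
  Step 4: b B B  =>  b b B   (applied B -> b)
  Step 5: b b B  =>  b b B B   (applied B -> B B)
  Step 6: b b B B  =>  b b B B B   (applied B -> B B)
  Step 7: b b B B B  =>  b b B B B B   (applied B -> B B)
  Step 8: b b B B B B  =>  b b b B B B   (applied B -> b)
  Step 9: b b b B B B  =>  b b b b B B   (applied B -> b)
  Step 10: b b b b B B  =>  b b b b b B   (applied B -> b)
  Step 11: b b b b b B  =>  b b b b b B B   (applied B -> B B)
  Step 12: b b b b b B B  =>  b b b b b B B B   (applied B -> B B)
  Step 13: b b b b b B B B  =>  b b b b b b B B   (applied B -> b)
  Step 14: b b b b b b B B  =>  b b b b b b B B B   (applied B -> B B)
  Step 15: b b b b b b B B B  =>  b b b b b b b B B   (applied B -> b)
  Step 16: b b b b b b b B B  =>  b b b b b b b b B   (applied B -> b)
  Step 17: b b b b b b b b B  =>  b b b b b b b b B B   (applied B -> B B)
  Step 18: b b b b b b b b B B  =>  b b b b b b b b b B   (applied B -> b)
  Step 19: b b b b b b b b b B  =>  b b b b b b b b b B B   (applied B -> B B)
  Step 20: b b b b b b b b b B B  =>  b b b b b b b b b b B   (applied B -> b)
  Step 21: b b b b b b b b b b B  =>  b b b b b b b b b b b   (applied B -> b)
Final yield: b b b b b b b b b b b
Total rewrite steps: 21

21


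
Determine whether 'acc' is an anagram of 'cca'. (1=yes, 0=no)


Sort characters of 'acc': 'acc'
Sort characters of 'cca': 'acc'
Sorted forms match -> they ARE anagrams
Result: 1

1


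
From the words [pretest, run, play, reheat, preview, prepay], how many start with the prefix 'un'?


Checking each word for prefix 'un':
  'pretest' -> no (count: 0)
  'run' -> no (count: 0)
  'play' -> no (count: 0)
  'reheat' -> no (count: 0)
  'preview' -> no (count: 0)
  'prepay' -> no (count: 0)
Total with prefix 'un': 0

0


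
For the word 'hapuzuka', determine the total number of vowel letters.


Scanning each character of 'hapuzuka':
  Position 1: 'h' -> consonant (running count: 0)
  Position 2: 'a' -> vowel (running count: 1)
  Position 3: 'p' -> consonant (running count: 1)
  Position 4: 'u' -> vowel (running count: 2)
  Position 5: 'z' -> consonant (running count: 2)
  Position 6: 'u' -> vowel (running count: 3)
  Position 7: 'k' -> consonant (running count: 3)
  Position 8: 'a' -> vowel (running count: 4)
Total vowels: 4

4


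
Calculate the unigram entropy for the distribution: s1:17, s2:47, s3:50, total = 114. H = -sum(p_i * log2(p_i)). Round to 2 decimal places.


Computing entropy H = -sum(p_i * log2(p_i)):
  s1: p = 17/114 = 0.1491, -p*log2(p) = 0.4094
  s2: p = 47/114 = 0.4123, -p*log2(p) = 0.5270
  s3: p = 50/114 = 0.4386, -p*log2(p) = 0.5215
H = sum of terms = 1.4579
Rounded to 2 decimals: 1.46

1.46


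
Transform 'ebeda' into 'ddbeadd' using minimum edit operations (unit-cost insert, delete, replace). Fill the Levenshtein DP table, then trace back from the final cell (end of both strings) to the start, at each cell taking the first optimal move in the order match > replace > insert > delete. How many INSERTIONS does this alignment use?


Edit distance = 4. Backtracking from cell (5, 7) with preference match > replace > insert > delete,
then listing the resulting alignment 'ebeda' -> 'ddbeadd' left to right:
  Step 1: insert 'd' [insertion #1]
  Step 2: replace e->d
  Step 3: keep 'b'
  Step 4: keep 'e'
  Step 5: insert 'a' [insertion #2]
  Step 6: keep 'd'
  Step 7: replace a->d
Total insertions: 2

2


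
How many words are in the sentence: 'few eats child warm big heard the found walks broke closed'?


Counting words by splitting on spaces:
  Word 1: 'few'
  Word 2: 'eats'
  Word 3: 'child'
  Word 4: 'warm'
  Word 5: 'big'
  Word 6: 'heard'
  Word 7: 'the'
  Word 8: 'found'
  Word 9: 'walks'
  Word 10: 'broke'
  Word 11: 'closed'
Total words: 11

11


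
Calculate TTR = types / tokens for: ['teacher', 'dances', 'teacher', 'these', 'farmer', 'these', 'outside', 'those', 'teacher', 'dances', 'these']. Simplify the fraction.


Tokens: 11
Unique types: ('dances', 'farmer', 'outside', 'teacher', 'these', 'those') = 6
TTR = 6/11
Already in lowest terms.

6/11


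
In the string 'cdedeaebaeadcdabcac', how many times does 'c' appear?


Scanning 'cdedeaebaeadcdabcac' for 'c':
  Position 0: 'c' -> MATCH (count: 1)
  Position 12: 'c' -> MATCH (count: 2)
  Position 16: 'c' -> MATCH (count: 3)
  Position 18: 'c' -> MATCH (count: 4)
Total occurrences of 'c': 4

4


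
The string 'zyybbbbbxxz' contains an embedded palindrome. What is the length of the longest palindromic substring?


Scanning 'zyybbbbbxxz' for palindromic substrings.
Substring at positions 3-7: 'bbbbb'.
Check: reverse('bbbbb') = 'bbbbb' -> palindrome confirmed.
Neighbouring characters ('y' / 'x') break symmetry, so it cannot extend further.
No longer palindromic substring exists; longest length = 5

5


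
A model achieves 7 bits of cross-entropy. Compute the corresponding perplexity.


Perplexity formula: PP = 2^H
H = 7
PP = 2^7
Steps: 2^1 = 2, 2^2 = 4, 2^3 = 8, 2^4 = 16, 2^5 = 32, 2^6 = 64, 2^7 = 128
PP = 128

128


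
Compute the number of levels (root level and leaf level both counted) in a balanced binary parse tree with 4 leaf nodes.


In a balanced binary tree with n leaves the deepest leaf is ceil(log2(n)) edges below the root,
so counting node levels inclusive of root and leaves gives ceil(log2(n)) + 1 levels.
log2(4) = 2.0000
ceil(2.0000) = 2
levels = 2 + 1 = 3

3


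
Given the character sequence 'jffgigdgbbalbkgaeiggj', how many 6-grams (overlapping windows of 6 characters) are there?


String 'jffgigdgbbalbkgaeiggj' has length L = 21.
Number of overlapping n-grams = L - n + 1
Substituting: 21 - 6 + 1 = 16

16


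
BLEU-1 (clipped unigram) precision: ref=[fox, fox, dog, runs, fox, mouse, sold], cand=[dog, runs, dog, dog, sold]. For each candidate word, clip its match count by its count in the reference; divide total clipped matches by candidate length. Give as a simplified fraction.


Reference word counts: {'dog': 1, 'fox': 3, 'mouse': 1, 'runs': 1, 'sold': 1}
Checking each candidate word (with clipping):
  'dog' -> in reference (ref count 1, used 1/1) -> match (matches: 1)
  'runs' -> in reference (ref count 1, used 1/1) -> match (matches: 2)
  'dog' -> ref count 1 already used up (1/1) -> clipped, no match (matches: 2)
  'dog' -> ref count 1 already used up (1/1) -> clipped, no match (matches: 2)
  'sold' -> in reference (ref count 1, used 1/1) -> match (matches: 3)
Clipped matches: 3, Candidate length: 5
Precision = 3/5

3/5


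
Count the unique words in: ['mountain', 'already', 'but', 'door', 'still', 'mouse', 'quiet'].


Listing all tokens and tracking unique types:
  Token 1: 'mountain' -> NEW (unique so far: 1)
  Token 2: 'already' -> NEW (unique so far: 2)
  Token 3: 'but' -> NEW (unique so far: 3)
  Token 4: 'door' -> NEW (unique so far: 4)
  Token 5: 'still' -> NEW (unique so far: 5)
  Token 6: 'mouse' -> NEW (unique so far: 6)
  Token 7: 'quiet' -> NEW (unique so far: 7)
Unique types: ('already', 'but', 'door', 'mountain', 'mouse', 'quiet', 'still')
Vocabulary size: 7

7


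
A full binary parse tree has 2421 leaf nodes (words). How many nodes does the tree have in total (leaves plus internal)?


Leaf nodes (terminals): 2421
Internal nodes = n - 1 = 2421 - 1 = 2420
Total = leaves + internal = 2421 + 2420 = 4841

4841


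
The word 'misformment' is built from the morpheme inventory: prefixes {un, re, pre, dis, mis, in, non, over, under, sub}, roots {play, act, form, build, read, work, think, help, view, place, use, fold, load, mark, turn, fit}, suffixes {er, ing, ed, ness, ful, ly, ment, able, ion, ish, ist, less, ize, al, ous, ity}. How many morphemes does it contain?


Segmenting 'misformment' against the inventory:
  'mis' -> prefix (morpheme 1)
  'form' -> root (morpheme 2)
  'ment' -> suffix (morpheme 3)
Total morphemes: 3

3


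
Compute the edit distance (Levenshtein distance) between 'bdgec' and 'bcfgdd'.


Building DP table for s1='bdgec' (len 5) and s2='bcfgdd' (len 6):
       b  c  f  g  d  d
    0  1  2  3  4  5  6
  b 1  0  1  2  3  4  5
  d 2  1  1  2  3  3  4
  g 3  2  2  2  2  3  4
  e 4  3  3  3  3  3  4
  c 5  4  3  4  4  4  4
Edit distance = dp[5][6] = 4

4


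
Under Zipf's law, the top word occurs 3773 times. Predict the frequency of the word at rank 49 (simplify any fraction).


Zipf's law: freq(rank) = f1 / rank
f1 = 3773, rank = 49
freq = 3773 / 49
= 77

77


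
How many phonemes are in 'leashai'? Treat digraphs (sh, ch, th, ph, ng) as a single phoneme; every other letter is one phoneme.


Parsing 'leashai' greedily, digraphs first:
  'l' -> consonant phoneme (phonemes so far: 1)
  'e' -> vowel phoneme (phonemes so far: 2)
  'a' -> vowel phoneme (phonemes so far: 3)
  'sh' -> digraph (1 consonant phoneme) (phonemes so far: 4)
  'a' -> vowel phoneme (phonemes so far: 5)
  'i' -> vowel phoneme (phonemes so far: 6)
Total phonemes: 6

6


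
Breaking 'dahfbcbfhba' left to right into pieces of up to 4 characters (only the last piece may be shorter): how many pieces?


'dahfbcbfhba' has 11 characters.
Chunking with max size 4:
  Chunk 1: 'dahf' (positions 0-3)
  Chunk 2: 'bcbf' (positions 4-7)
  Chunk 3: 'hba' (positions 8-10)
Total chunks: ceil(11 / 4) = 3

3


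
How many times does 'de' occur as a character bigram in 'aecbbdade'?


Scanning 'aecbbdade' for bigram 'de':
  Position 0: 'ae' -> no
  Position 1: 'ec' -> no
  Position 2: 'cb' -> no
  Position 3: 'bb' -> no
  Position 4: 'bd' -> no
  Position 5: 'da' -> no
  Position 6: 'ad' -> no
  Position 7: 'de' -> MATCH
Total matches: 1

1


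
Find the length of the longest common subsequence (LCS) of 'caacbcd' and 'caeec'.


DP table for LCS of 'caacbcd' and 'caeec':
       c  a  e  e  c
    0  0  0  0  0  0
  c 0  1  1  1  1  1
  a 0  1  2  2  2  2
  a 0  1  2  2  2  2
  c 0  1  2  2  2  3
  b 0  1  2  2  2  3
  c 0  1  2  2  2  3
  d 0  1  2  2  2  3
LCS: 'cac'
LCS length = 3

3


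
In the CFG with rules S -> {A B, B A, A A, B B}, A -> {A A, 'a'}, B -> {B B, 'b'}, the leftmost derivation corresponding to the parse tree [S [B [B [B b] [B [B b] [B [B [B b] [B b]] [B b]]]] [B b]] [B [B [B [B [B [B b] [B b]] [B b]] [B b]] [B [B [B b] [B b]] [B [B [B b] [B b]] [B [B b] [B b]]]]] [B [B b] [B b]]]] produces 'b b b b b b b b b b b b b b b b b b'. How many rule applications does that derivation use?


Every bracketed nonterminal node [X ...] in the tree is produced by exactly one rule application.
Reading the tree off as a leftmost derivation:
  Step 1: S  =>  B B   (applied S -> B B)
  Step 2: B B  =>  B B B   (applied B -> B B)
  Step 3: B B B  =>  B B B B   (applied B -> B B)
  Step 4: B B B B  =>  b B B B   (applied B -> b)
  Step 5: b B B B  =>  b B B B B   (applied B -> B B)
  Step 6: b B B B B  =>  b b B B B   (applied B -> b)
  Step 7: b b B B B  =>  b b B B B B   (applied B -> B B)
  Step 8: b b B B B B  =>  b b B B B B B   (applied B -> B B)
  Step 9: b b B B B B B  =>  b b b B B B B   (applied B -> b)
  Step 10: b b b B B B B  =>  b b b b B B B   (applied B -> b)
  Step 11: b b b b B B B  =>  b b b b b B B   (applied B -> b)
  Step 12: b b b b b B B  =>  b b b b b b B   (applied B -> b)
  Step 13: b b b b b b B  =>  b b b b b b B B   (applied B -> B B)
  Step 14: b b b b b b B B  =>  b b b b b b B B B   (applied B -> B B)
  Step 15: b b b b b b B B B  =>  b b b b b b B B B B   (applied B -> B B)
  Step 16: b b b b b b B B B B  =>  b b b b b b B B B B B   (applied B -> B B)
  Step 17: b b b b b b B B B B B  =>  b b b b b b B B B B B B   (applied B -> B B)
  Step 18: b b b b b b B B B B B B  =>  b b b b b b b B B B B B   (applied B -> b)
  Step 19: b b b b b b b B B B B B  =>  b b b b b b b b B B B B   (applied B -> b)
  Step 20: b b b b b b b b B B B B  =>  b b b b b b b b b B B B   (applied B -> b)
  Step 21: b b b b b b b b b B B B  =>  b b b b b b b b b b B B   (applied B -> b)
  Step 22: b b b b b b b b b b B B  =>  b b b b b b b b b b B B B   (applied B -> B B)
  Step 23: b b b b b b b b b b B B B  =>  b b b b b b b b b b B B B B   (applied B -> B B)
  Step 24: b b b b b b b b b b B B B B  =>  b b b b b b b b b b b B B B   (applied B -> b)
  Step 25: b b b b b b b b b b b B B B  =>  b b b b b b b b b b b b B B   (applied B -> b)
  Step 26: b b b b b b b b b b b b B B  =>  b b b b b b b b b b b b B B B   (applied B -> B B)
  Step 27: b b b b b b b b b b b b B B B  =>  b b b b b b b b b b b b B B B B   (applied B -> B B)
  Step 28: b b b b b b b b b b b b B B B B  =>  b b b b b b b b b b b b b B B B   (applied B -> b)
  Step 29: b b b b b b b b b b b b b B B B  =>  b b b b b b b b b b b b b b B B   (applied B -> b)
  Step 30: b b b b b b b b b b b b b b B B  =>  b b b b b b b b b b b b b b B B B   (applied B -> B B)
  Step 31: b b b b b b b b b b b b b b B B B  =>  b b b b b b b b b b b b b b b B B   (applied B -> b)
  Step 32: b b b b b b b b b b b b b b b B B  =>  b b b b b b b b b b b b b b b b B   (applied B -> b)
  Step 33: b b b b b b b b b b b b b b b b B  =>  b b b b b b b b b b b b b b b b B B   (applied B -> B B)
  Step 34: b b b b b b b b b b b b b b b b B B  =>  b b b b b b b b b b b b b b b b b B   (applied B -> b)
  Step 35: b b b b b b b b b b b b b b b b b B  =>  b b b b b b b b b b b b b b b b b b   (applied B -> b)
Final yield: b b b b b b b b b b b b b b b b b b
Total rewrite steps: 35

35


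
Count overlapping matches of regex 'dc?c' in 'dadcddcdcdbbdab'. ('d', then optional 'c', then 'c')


Pattern: dc?c means 'd', then optional 'c', then 'c'.
Scanning 'dadcddcdcdbbdab' position-by-position:
  Pos 0: window 'dad' -> no
  Pos 1: window 'adc' -> no
  Pos 2: window 'dcd' -> MATCH
  Pos 3: window 'cdd' -> no
  Pos 4: window 'ddc' -> no
  Pos 5: window 'dcd' -> MATCH
  Pos 6: window 'cdc' -> no
  Pos 7: window 'dcd' -> MATCH
  Pos 8: window 'cdb' -> no
  Pos 9: window 'dbb' -> no
  Pos 10: window 'bbd' -> no
  Pos 11: window 'bda' -> no
  Pos 12: window 'dab' -> no
  Pos 13: window 'ab' -> no
  Pos 14: window 'b' -> no
Total matches: 3

3


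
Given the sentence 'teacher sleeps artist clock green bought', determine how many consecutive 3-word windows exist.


Word trigrams from [6] words:
  Trigram 1: (teacher sleeps artist)
  Trigram 2: (sleeps artist clock)
  Trigram 3: (artist clock green)
  Trigram 4: (clock green bought)
Total word trigrams: 6 - 2 = 4

4


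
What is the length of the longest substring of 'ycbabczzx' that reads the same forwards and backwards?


Scanning 'ycbabczzx' for palindromic substrings.
Substring at positions 1-5: 'cbabc'.
Check: reverse('cbabc') = 'cbabc' -> palindrome confirmed.
Neighbouring characters ('y' / 'z') break symmetry, so it cannot extend further.
No longer palindromic substring exists; longest length = 5

5


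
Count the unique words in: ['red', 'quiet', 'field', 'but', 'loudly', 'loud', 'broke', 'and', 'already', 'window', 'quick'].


Listing all tokens and tracking unique types:
  Token 1: 'red' -> NEW (unique so far: 1)
  Token 2: 'quiet' -> NEW (unique so far: 2)
  Token 3: 'field' -> NEW (unique so far: 3)
  Token 4: 'but' -> NEW (unique so far: 4)
  Token 5: 'loudly' -> NEW (unique so far: 5)
  Token 6: 'loud' -> NEW (unique so far: 6)
  Token 7: 'broke' -> NEW (unique so far: 7)
  Token 8: 'and' -> NEW (unique so far: 8)
  Token 9: 'already' -> NEW (unique so far: 9)
  Token 10: 'window' -> NEW (unique so far: 10)
  Token 11: 'quick' -> NEW (unique so far: 11)
Unique types: ('already', 'and', 'broke', 'but', 'field', 'loud', 'loudly', 'quick', 'quiet', 'red', 'window')
Vocabulary size: 11

11


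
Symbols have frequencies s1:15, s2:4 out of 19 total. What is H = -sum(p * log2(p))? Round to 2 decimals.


Computing entropy H = -sum(p_i * log2(p_i)):
  s1: p = 15/19 = 0.7895, -p*log2(p) = 0.2692
  s2: p = 4/19 = 0.2105, -p*log2(p) = 0.4732
H = sum of terms = 0.7424
Rounded to 2 decimals: 0.74

0.74


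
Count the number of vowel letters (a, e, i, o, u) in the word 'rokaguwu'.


Scanning each character of 'rokaguwu':
  Position 1: 'r' -> consonant (running count: 0)
  Position 2: 'o' -> vowel (running count: 1)
  Position 3: 'k' -> consonant (running count: 1)
  Position 4: 'a' -> vowel (running count: 2)
  Position 5: 'g' -> consonant (running count: 2)
  Position 6: 'u' -> vowel (running count: 3)
  Position 7: 'w' -> consonant (running count: 3)
  Position 8: 'u' -> vowel (running count: 4)
Total vowels: 4

4


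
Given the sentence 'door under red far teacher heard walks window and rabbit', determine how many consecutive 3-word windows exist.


Word trigrams from [10] words:
  Trigram 1: (door under red)
  Trigram 2: (under red far)
  Trigram 3: (red far teacher)
  Trigram 4: (far teacher heard)
  Trigram 5: (teacher heard walks)
  Trigram 6: (heard walks window)
  Trigram 7: (walks window and)
  Trigram 8: (window and rabbit)
Total word trigrams: 10 - 2 = 8

8


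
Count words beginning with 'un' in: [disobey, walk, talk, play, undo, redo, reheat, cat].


Checking each word for prefix 'un':
  'disobey' -> no (count: 0)
  'walk' -> no (count: 0)
  'talk' -> no (count: 0)
  'play' -> no (count: 0)
  'undo' -> YES, starts with 'un' (count: 1)
  'redo' -> no (count: 1)
  'reheat' -> no (count: 1)
  'cat' -> no (count: 1)
Total with prefix 'un': 1

1


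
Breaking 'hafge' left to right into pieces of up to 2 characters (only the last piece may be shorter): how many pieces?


'hafge' has 5 characters.
Chunking with max size 2:
  Chunk 1: 'ha' (positions 0-1)
  Chunk 2: 'fg' (positions 2-3)
  Chunk 3: 'e' (positions 4-4)
Total chunks: ceil(5 / 2) = 3

3


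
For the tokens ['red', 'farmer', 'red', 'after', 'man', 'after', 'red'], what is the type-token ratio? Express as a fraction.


Tokens: 7
Unique types: ('after', 'farmer', 'man', 'red') = 4
TTR = 4/7
Already in lowest terms.

4/7


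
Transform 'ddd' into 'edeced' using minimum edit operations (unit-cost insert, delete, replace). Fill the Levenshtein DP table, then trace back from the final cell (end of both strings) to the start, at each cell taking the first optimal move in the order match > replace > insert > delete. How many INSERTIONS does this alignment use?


Edit distance = 4. Backtracking from cell (3, 6) with preference match > replace > insert > delete,
then listing the resulting alignment 'ddd' -> 'edeced' left to right:
  Step 1: insert 'e' [insertion #1]
  Step 2: keep 'd'
  Step 3: insert 'e' [insertion #2]
  Step 4: insert 'c' [insertion #3]
  Step 5: replace d->e
  Step 6: keep 'd'
Total insertions: 3

3


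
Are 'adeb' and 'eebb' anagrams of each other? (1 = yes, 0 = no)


Sort characters of 'adeb': 'abde'
Sort characters of 'eebb': 'bbee'
Sorted forms differ -> they are NOT anagrams
Result: 0

0


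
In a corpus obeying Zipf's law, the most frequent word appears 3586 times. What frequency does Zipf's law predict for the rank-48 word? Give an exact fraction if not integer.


Zipf's law: freq(rank) = f1 / rank
f1 = 3586, rank = 48
freq = 3586 / 48
GCD(3586, 48) = 2
Simplified: 1793/24

1793/24


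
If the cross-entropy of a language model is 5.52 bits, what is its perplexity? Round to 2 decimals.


Perplexity formula: PP = 2^H
H = 5.52
PP = 2^5.52
Decompose: 2^5.52 = 2^5 * 2^0.52
2^5 = 32, 2^0.52 ~ 1.4339552
PP ~ 32 * 1.4339552 = 45.8865664
Rounded to 2 decimals: 45.89

45.89


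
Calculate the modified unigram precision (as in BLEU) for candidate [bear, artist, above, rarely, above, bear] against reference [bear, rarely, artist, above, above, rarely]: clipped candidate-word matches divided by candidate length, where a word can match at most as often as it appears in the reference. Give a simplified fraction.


Reference word counts: {'above': 2, 'artist': 1, 'bear': 1, 'rarely': 2}
Checking each candidate word (with clipping):
  'bear' -> in reference (ref count 1, used 1/1) -> match (matches: 1)
  'artist' -> in reference (ref count 1, used 1/1) -> match (matches: 2)
  'above' -> in reference (ref count 2, used 1/2) -> match (matches: 3)
  'rarely' -> in reference (ref count 2, used 1/2) -> match (matches: 4)
  'above' -> in reference (ref count 2, used 2/2) -> match (matches: 5)
  'bear' -> ref count 1 already used up (1/1) -> clipped, no match (matches: 5)
Clipped matches: 5, Candidate length: 6
Precision = 5/6

5/6


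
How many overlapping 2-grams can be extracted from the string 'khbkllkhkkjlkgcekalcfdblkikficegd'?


String 'khbkllkhkkjlkgcekalcfdblkikficegd' has length L = 33.
Number of overlapping n-grams = L - n + 1
Substituting: 33 - 2 + 1 = 32

32


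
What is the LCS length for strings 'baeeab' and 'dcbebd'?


DP table for LCS of 'baeeab' and 'dcbebd':
       d  c  b  e  b  d
    0  0  0  0  0  0  0
  b 0  0  0  1  1  1  1
  a 0  0  0  1  1  1  1
  e 0  0  0  1  2  2  2
  e 0  0  0  1  2  2  2
  a 0  0  0  1  2  2  2
  b 0  0  0  1  2  3  3
LCS: 'beb'
LCS length = 3

3


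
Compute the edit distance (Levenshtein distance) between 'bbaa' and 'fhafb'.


Building DP table for s1='bbaa' (len 4) and s2='fhafb' (len 5):
       f  h  a  f  b
    0  1  2  3  4  5
  b 1  1  2  3  4  4
  b 2  2  2  3  4  4
  a 3  3  3  2  3  4
  a 4  4  4  3  3  4
Edit distance = dp[4][5] = 4

4


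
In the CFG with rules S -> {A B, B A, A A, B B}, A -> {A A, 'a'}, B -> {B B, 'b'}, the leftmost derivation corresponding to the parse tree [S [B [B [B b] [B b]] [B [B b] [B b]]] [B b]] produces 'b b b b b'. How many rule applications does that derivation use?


Every bracketed nonterminal node [X ...] in the tree is produced by exactly one rule application.
Reading the tree off as a leftmost derivation:
  Step 1: S  =>  B B   (applied S -> B B)
  Step 2: B B  =>  B B B   (applied B -> B B)
  Step 3: B B B  =>  B B B B   (applied B -> B B)
  Step 4: B B B B  =>  b B B B   (applied B -> b)
  Step 5: b B B B  =>  b b B B   (applied B -> b)
  Step 6: b b B B  =>  b b B B B   (applied B -> B B)
  Step 7: b b B B B  =>  b b b B B   (applied B -> b)
  Step 8: b b b B B  =>  b b b b B   (applied B -> b)
  Step 9: b b b b B  =>  b b b b b   (applied B -> b)
Final yield: b b b b b
Total rewrite steps: 9

9


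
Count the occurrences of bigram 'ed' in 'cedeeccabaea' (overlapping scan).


Scanning 'cedeeccabaea' for bigram 'ed':
  Position 0: 'ce' -> no
  Position 1: 'ed' -> MATCH
  Position 2: 'de' -> no
  Position 3: 'ee' -> no
  Position 4: 'ec' -> no
  Position 5: 'cc' -> no
  Position 6: 'ca' -> no
  Position 7: 'ab' -> no
  Position 8: 'ba' -> no
  Position 9: 'ae' -> no
  Position 10: 'ea' -> no
Total matches: 1

1


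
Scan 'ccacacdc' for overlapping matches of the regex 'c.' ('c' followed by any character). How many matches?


Pattern: c. means 'c' followed by any character.
Scanning 'ccacacdc' position-by-position:
  Pos 0: window 'cc' -> MATCH
  Pos 1: window 'ca' -> MATCH
  Pos 2: window 'ac' -> no
  Pos 3: window 'ca' -> MATCH
  Pos 4: window 'ac' -> no
  Pos 5: window 'cd' -> MATCH
  Pos 6: window 'dc' -> no
  Pos 7: window 'c' -> no
Total matches: 4

4


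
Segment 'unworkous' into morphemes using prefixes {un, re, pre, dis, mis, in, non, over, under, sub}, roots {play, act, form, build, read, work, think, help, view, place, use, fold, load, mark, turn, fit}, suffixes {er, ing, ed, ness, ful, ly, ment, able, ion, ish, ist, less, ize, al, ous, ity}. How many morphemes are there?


Segmenting 'unworkous' against the inventory:
  'un' -> prefix (morpheme 1)
  'work' -> root (morpheme 2)
  'ous' -> suffix (morpheme 3)
Total morphemes: 3

3
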